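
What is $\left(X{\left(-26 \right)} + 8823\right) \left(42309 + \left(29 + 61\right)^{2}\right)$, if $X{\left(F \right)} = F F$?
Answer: $478835091$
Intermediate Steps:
$X{\left(F \right)} = F^{2}$
$\left(X{\left(-26 \right)} + 8823\right) \left(42309 + \left(29 + 61\right)^{2}\right) = \left(\left(-26\right)^{2} + 8823\right) \left(42309 + \left(29 + 61\right)^{2}\right) = \left(676 + 8823\right) \left(42309 + 90^{2}\right) = 9499 \left(42309 + 8100\right) = 9499 \cdot 50409 = 478835091$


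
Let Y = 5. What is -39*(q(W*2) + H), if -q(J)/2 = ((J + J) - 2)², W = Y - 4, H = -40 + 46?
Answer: 78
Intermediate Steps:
H = 6
W = 1 (W = 5 - 4 = 1)
q(J) = -2*(-2 + 2*J)² (q(J) = -2*((J + J) - 2)² = -2*(2*J - 2)² = -2*(-2 + 2*J)²)
-39*(q(W*2) + H) = -39*(-8*(-1 + 1*2)² + 6) = -39*(-8*(-1 + 2)² + 6) = -39*(-8*1² + 6) = -39*(-8*1 + 6) = -39*(-8 + 6) = -39*(-2) = 78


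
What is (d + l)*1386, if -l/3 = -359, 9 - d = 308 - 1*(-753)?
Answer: 34650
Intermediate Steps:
d = -1052 (d = 9 - (308 - 1*(-753)) = 9 - (308 + 753) = 9 - 1*1061 = 9 - 1061 = -1052)
l = 1077 (l = -3*(-359) = 1077)
(d + l)*1386 = (-1052 + 1077)*1386 = 25*1386 = 34650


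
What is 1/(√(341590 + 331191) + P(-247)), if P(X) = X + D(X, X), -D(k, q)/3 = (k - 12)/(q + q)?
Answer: 60660730/149104172091 + 244036*√672781/149104172091 ≈ 0.0017493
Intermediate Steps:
D(k, q) = -3*(-12 + k)/(2*q) (D(k, q) = -3*(k - 12)/(q + q) = -3*(-12 + k)/(2*q))
P(X) = X + 3*(12 - X)/(2*X)
1/(√(341590 + 331191) + P(-247)) = 1/(√(341590 + 331191) + (-3/2 - 247 + 18/(-247))) = 1/(√672781 + (-3/2 - 247 + 18*(-1/247))) = 1/(√672781 + (-3/2 - 247 - 18/247)) = 1/(√672781 - 122795/494) = 1/(-122795/494 + √672781)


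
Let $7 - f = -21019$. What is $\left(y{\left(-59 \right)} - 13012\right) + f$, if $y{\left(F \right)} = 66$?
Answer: $8080$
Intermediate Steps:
$f = 21026$ ($f = 7 - -21019 = 7 + 21019 = 21026$)
$\left(y{\left(-59 \right)} - 13012\right) + f = \left(66 - 13012\right) + 21026 = -12946 + 21026 = 8080$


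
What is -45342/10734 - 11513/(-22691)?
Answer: -150879130/40594199 ≈ -3.7168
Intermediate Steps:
-45342/10734 - 11513/(-22691) = -45342*1/10734 - 11513*(-1/22691) = -7557/1789 + 11513/22691 = -150879130/40594199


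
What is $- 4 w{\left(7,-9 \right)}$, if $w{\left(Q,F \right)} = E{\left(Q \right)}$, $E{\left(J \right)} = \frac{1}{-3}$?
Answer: $\frac{4}{3} \approx 1.3333$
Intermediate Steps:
$E{\left(J \right)} = - \frac{1}{3}$
$w{\left(Q,F \right)} = - \frac{1}{3}$
$- 4 w{\left(7,-9 \right)} = \left(-4\right) \left(- \frac{1}{3}\right) = \frac{4}{3}$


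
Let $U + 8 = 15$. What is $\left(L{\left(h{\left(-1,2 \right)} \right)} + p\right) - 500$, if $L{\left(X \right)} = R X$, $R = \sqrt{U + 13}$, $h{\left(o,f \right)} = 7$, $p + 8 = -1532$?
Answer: $-2040 + 14 \sqrt{5} \approx -2008.7$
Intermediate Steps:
$p = -1540$ ($p = -8 - 1532 = -1540$)
$U = 7$ ($U = -8 + 15 = 7$)
$R = 2 \sqrt{5}$ ($R = \sqrt{7 + 13} = \sqrt{20} = 2 \sqrt{5} \approx 4.4721$)
$L{\left(X \right)} = 2 X \sqrt{5}$ ($L{\left(X \right)} = 2 \sqrt{5} X = 2 X \sqrt{5}$)
$\left(L{\left(h{\left(-1,2 \right)} \right)} + p\right) - 500 = \left(2 \cdot 7 \sqrt{5} - 1540\right) - 500 = \left(14 \sqrt{5} - 1540\right) - 500 = \left(-1540 + 14 \sqrt{5}\right) - 500 = -2040 + 14 \sqrt{5}$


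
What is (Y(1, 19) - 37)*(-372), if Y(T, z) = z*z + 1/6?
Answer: -120590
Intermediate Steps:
Y(T, z) = ⅙ + z² (Y(T, z) = z² + ⅙ = ⅙ + z²)
(Y(1, 19) - 37)*(-372) = ((⅙ + 19²) - 37)*(-372) = ((⅙ + 361) - 37)*(-372) = (2167/6 - 37)*(-372) = (1945/6)*(-372) = -120590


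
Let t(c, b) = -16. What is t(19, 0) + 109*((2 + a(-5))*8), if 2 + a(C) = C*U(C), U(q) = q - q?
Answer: -16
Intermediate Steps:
U(q) = 0
a(C) = -2 (a(C) = -2 + C*0 = -2 + 0 = -2)
t(19, 0) + 109*((2 + a(-5))*8) = -16 + 109*((2 - 2)*8) = -16 + 109*(0*8) = -16 + 109*0 = -16 + 0 = -16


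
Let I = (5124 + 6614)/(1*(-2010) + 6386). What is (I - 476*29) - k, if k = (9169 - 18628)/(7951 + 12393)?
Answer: -153578207265/11128168 ≈ -13801.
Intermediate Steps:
I = 5869/2188 (I = 11738/(-2010 + 6386) = 11738/4376 = 11738*(1/4376) = 5869/2188 ≈ 2.6824)
k = -9459/20344 ≈ -0.46495
(I - 476*29) - k = (5869/2188 - 476*29) - 1*(-9459/20344) = (5869/2188 - 1*13804) + 9459/20344 = (5869/2188 - 13804) + 9459/20344 = -30197283/2188 + 9459/20344 = -153578207265/11128168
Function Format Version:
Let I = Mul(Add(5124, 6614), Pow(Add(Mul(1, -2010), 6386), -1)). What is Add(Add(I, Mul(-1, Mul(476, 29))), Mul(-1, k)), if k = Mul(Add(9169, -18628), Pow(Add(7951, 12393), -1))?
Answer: Rational(-153578207265, 11128168) ≈ -13801.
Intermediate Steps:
I = Rational(5869, 2188) (I = Mul(11738, Pow(Add(-2010, 6386), -1)) = Mul(11738, Pow(4376, -1)) = Mul(11738, Rational(1, 4376)) = Rational(5869, 2188) ≈ 2.6824)
k = Rational(-9459, 20344) (k = Mul(-9459, Pow(20344, -1)) = Mul(-9459, Rational(1, 20344)) = Rational(-9459, 20344) ≈ -0.46495)
Add(Add(I, Mul(-1, Mul(476, 29))), Mul(-1, k)) = Add(Add(Rational(5869, 2188), Mul(-1, Mul(476, 29))), Mul(-1, Rational(-9459, 20344))) = Add(Add(Rational(5869, 2188), Mul(-1, 13804)), Rational(9459, 20344)) = Add(Add(Rational(5869, 2188), -13804), Rational(9459, 20344)) = Add(Rational(-30197283, 2188), Rational(9459, 20344)) = Rational(-153578207265, 11128168)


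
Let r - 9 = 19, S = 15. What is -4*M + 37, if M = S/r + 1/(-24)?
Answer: 1471/42 ≈ 35.024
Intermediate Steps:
r = 28 (r = 9 + 19 = 28)
M = 83/168 (M = 15/28 + 1/(-24) = 15*(1/28) + 1*(-1/24) = 15/28 - 1/24 = 83/168 ≈ 0.49405)
-4*M + 37 = -4*83/168 + 37 = -83/42 + 37 = 1471/42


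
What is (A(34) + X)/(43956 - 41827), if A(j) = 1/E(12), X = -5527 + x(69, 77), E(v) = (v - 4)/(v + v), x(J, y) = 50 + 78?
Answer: -5396/2129 ≈ -2.5345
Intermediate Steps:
x(J, y) = 128
E(v) = (-4 + v)/(2*v) (E(v) = (-4 + v)/((2*v)) = (-4 + v)*(1/(2*v)) = (-4 + v)/(2*v))
X = -5399 (X = -5527 + 128 = -5399)
A(j) = 3 (A(j) = 1/((1/2)*(-4 + 12)/12) = 1/((1/2)*(1/12)*8) = 1/(1/3) = 3)
(A(34) + X)/(43956 - 41827) = (3 - 5399)/(43956 - 41827) = -5396/2129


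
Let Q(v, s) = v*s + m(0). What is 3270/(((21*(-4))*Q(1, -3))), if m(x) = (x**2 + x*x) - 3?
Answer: 545/84 ≈ 6.4881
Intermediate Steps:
m(x) = -3 + 2*x**2 (m(x) = (x**2 + x**2) - 3 = 2*x**2 - 3 = -3 + 2*x**2)
Q(v, s) = -3 + s*v (Q(v, s) = v*s + (-3 + 2*0**2) = s*v + (-3 + 2*0) = s*v + (-3 + 0) = s*v - 3 = -3 + s*v)
3270/(((21*(-4))*Q(1, -3))) = 3270/(((21*(-4))*(-3 - 3*1))) = 3270/((-84*(-3 - 3))) = 3270/((-84*(-6))) = 3270/504 = 3270*(1/504) = 545/84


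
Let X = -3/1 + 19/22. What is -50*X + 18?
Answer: 1373/11 ≈ 124.82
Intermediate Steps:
X = -47/22 (X = -3*1 + 19*(1/22) = -3 + 19/22 = -47/22 ≈ -2.1364)
-50*X + 18 = -50*(-47/22) + 18 = 1175/11 + 18 = 1373/11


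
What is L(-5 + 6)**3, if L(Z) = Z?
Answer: 1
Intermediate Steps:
L(-5 + 6)**3 = (-5 + 6)**3 = 1**3 = 1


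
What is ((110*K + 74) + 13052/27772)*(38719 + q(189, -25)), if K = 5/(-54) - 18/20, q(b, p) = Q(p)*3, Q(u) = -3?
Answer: -251914963790/187461 ≈ -1.3438e+6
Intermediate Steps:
q(b, p) = -9 (q(b, p) = -3*3 = -9)
K = -134/135 (K = 5*(-1/54) - 18*1/20 = -5/54 - 9/10 = -134/135 ≈ -0.99259)
((110*K + 74) + 13052/27772)*(38719 + q(189, -25)) = ((110*(-134/135) + 74) + 13052/27772)*(38719 - 9) = ((-2948/27 + 74) + 13052*(1/27772))*38710 = (-950/27 + 3263/6943)*38710 = -6507749/187461*38710 = -251914963790/187461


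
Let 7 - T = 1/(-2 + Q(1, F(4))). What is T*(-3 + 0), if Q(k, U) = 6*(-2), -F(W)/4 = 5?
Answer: -297/14 ≈ -21.214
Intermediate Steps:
F(W) = -20 (F(W) = -4*5 = -20)
Q(k, U) = -12
T = 99/14 (T = 7 - 1/(-2 - 12) = 7 - 1/(-14) = 7 - 1*(-1/14) = 7 + 1/14 = 99/14 ≈ 7.0714)
T*(-3 + 0) = 99*(-3 + 0)/14 = (99/14)*(-3) = -297/14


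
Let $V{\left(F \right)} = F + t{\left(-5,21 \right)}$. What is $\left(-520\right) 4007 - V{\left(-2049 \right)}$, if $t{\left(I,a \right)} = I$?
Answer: $-2081586$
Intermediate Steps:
$V{\left(F \right)} = -5 + F$ ($V{\left(F \right)} = F - 5 = -5 + F$)
$\left(-520\right) 4007 - V{\left(-2049 \right)} = \left(-520\right) 4007 - \left(-5 - 2049\right) = -2083640 - -2054 = -2083640 + 2054 = -2081586$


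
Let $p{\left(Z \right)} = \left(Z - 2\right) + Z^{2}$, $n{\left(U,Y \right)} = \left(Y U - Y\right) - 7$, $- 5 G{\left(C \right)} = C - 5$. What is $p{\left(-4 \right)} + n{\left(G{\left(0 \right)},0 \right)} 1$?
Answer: $3$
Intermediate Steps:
$G{\left(C \right)} = 1 - \frac{C}{5}$ ($G{\left(C \right)} = - \frac{C - 5}{5} = - \frac{-5 + C}{5} = 1 - \frac{C}{5}$)
$n{\left(U,Y \right)} = -7 - Y + U Y$ ($n{\left(U,Y \right)} = \left(U Y - Y\right) - 7 = \left(- Y + U Y\right) - 7 = -7 - Y + U Y$)
$p{\left(Z \right)} = -2 + Z + Z^{2}$ ($p{\left(Z \right)} = \left(-2 + Z\right) + Z^{2} = -2 + Z + Z^{2}$)
$p{\left(-4 \right)} + n{\left(G{\left(0 \right)},0 \right)} 1 = \left(-2 - 4 + \left(-4\right)^{2}\right) + \left(-7 - 0 + \left(1 - 0\right) 0\right) 1 = \left(-2 - 4 + 16\right) + \left(-7 + 0 + \left(1 + 0\right) 0\right) 1 = 10 + \left(-7 + 0 + 1 \cdot 0\right) 1 = 10 + \left(-7 + 0 + 0\right) 1 = 10 - 7 = 3$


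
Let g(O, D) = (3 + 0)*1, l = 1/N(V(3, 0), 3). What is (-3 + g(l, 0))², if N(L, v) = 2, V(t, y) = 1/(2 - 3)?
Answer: 0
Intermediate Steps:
V(t, y) = -1 (V(t, y) = 1/(-1) = -1)
l = ½ (l = 1/2 = ½ ≈ 0.50000)
g(O, D) = 3 (g(O, D) = 3*1 = 3)
(-3 + g(l, 0))² = (-3 + 3)² = 0² = 0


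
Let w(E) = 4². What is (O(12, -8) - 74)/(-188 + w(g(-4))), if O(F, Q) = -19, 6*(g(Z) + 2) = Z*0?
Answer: 93/172 ≈ 0.54070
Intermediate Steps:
g(Z) = -2 (g(Z) = -2 + (Z*0)/6 = -2 + (⅙)*0 = -2 + 0 = -2)
w(E) = 16
(O(12, -8) - 74)/(-188 + w(g(-4))) = (-19 - 74)/(-188 + 16) = -93/(-172) = -93*(-1/172) = 93/172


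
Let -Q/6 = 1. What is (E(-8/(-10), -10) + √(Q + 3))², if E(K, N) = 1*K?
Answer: -59/25 + 8*I*√3/5 ≈ -2.36 + 2.7713*I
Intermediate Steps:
Q = -6 (Q = -6*1 = -6)
E(K, N) = K
(E(-8/(-10), -10) + √(Q + 3))² = (-8/(-10) + √(-6 + 3))² = (-8*(-⅒) + √(-3))² = (⅘ + I*√3)²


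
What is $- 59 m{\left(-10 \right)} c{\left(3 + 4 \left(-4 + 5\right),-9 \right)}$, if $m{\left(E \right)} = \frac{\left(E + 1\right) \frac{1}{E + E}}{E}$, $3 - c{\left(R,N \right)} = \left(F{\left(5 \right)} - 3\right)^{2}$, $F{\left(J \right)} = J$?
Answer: $- \frac{531}{200} \approx -2.655$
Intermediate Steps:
$c{\left(R,N \right)} = -1$ ($c{\left(R,N \right)} = 3 - \left(5 - 3\right)^{2} = 3 - 2^{2} = 3 - 4 = -1$)
$m{\left(E \right)} = \frac{1 + E}{2 E^{2}}$ ($m{\left(E \right)} = \frac{\left(1 + E\right) \frac{1}{2 E}}{E} = \frac{\frac{1}{2} \frac{1}{E} \left(1 + E\right)}{E} = \frac{1 + E}{2 E^{2}}$)
$- 59 m{\left(-10 \right)} c{\left(3 + 4 \left(-4 + 5\right),-9 \right)} = - 59 \frac{1 - 10}{2 \cdot 100} \left(-1\right) = - 59 \cdot \frac{1}{2} \cdot \frac{1}{100} \left(-9\right) \left(-1\right) = \left(-59\right) \left(- \frac{9}{200}\right) \left(-1\right) = \frac{531}{200} \left(-1\right) = - \frac{531}{200}$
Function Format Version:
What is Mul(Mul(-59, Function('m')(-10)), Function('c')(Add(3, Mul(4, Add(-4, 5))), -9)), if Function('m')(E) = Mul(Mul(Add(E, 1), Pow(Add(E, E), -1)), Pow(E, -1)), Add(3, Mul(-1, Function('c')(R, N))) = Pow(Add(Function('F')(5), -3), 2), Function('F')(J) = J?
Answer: Rational(-531, 200) ≈ -2.6550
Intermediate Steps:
Function('c')(R, N) = -1 (Function('c')(R, N) = Add(3, Mul(-1, Pow(Add(5, -3), 2))) = Add(3, Mul(-1, Pow(2, 2))) = Add(3, Mul(-1, 4)) = Add(3, -4) = -1)
Function('m')(E) = Mul(Rational(1, 2), Pow(E, -2), Add(1, E)) (Function('m')(E) = Mul(Mul(Add(1, E), Pow(Mul(2, E), -1)), Pow(E, -1)) = Mul(Mul(Add(1, E), Mul(Rational(1, 2), Pow(E, -1))), Pow(E, -1)) = Mul(Mul(Rational(1, 2), Pow(E, -1), Add(1, E)), Pow(E, -1)) = Mul(Rational(1, 2), Pow(E, -2), Add(1, E)))
Mul(Mul(-59, Function('m')(-10)), Function('c')(Add(3, Mul(4, Add(-4, 5))), -9)) = Mul(Mul(-59, Mul(Rational(1, 2), Pow(-10, -2), Add(1, -10))), -1) = Mul(Mul(-59, Mul(Rational(1, 2), Rational(1, 100), -9)), -1) = Mul(Mul(-59, Rational(-9, 200)), -1) = Mul(Rational(531, 200), -1) = Rational(-531, 200)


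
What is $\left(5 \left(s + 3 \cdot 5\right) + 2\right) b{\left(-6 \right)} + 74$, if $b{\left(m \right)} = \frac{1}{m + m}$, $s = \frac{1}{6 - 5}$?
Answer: $\frac{403}{6} \approx 67.167$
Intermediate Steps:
$s = 1$ ($s = 1^{-1} = 1$)
$b{\left(m \right)} = \frac{1}{2 m}$
$\left(5 \left(s + 3 \cdot 5\right) + 2\right) b{\left(-6 \right)} + 74 = \left(5 \left(1 + 3 \cdot 5\right) + 2\right) \frac{1}{2 \left(-6\right)} + 74 = \left(5 \left(1 + 15\right) + 2\right) \frac{1}{2} \left(- \frac{1}{6}\right) + 74 = \left(5 \cdot 16 + 2\right) \left(- \frac{1}{12}\right) + 74 = \left(80 + 2\right) \left(- \frac{1}{12}\right) + 74 = 82 \left(- \frac{1}{12}\right) + 74 = - \frac{41}{6} + 74 = \frac{403}{6}$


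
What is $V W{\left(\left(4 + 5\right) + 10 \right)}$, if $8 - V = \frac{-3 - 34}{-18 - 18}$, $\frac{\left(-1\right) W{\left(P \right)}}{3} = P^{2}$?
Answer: $- \frac{90611}{12} \approx -7550.9$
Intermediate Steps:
$W{\left(P \right)} = - 3 P^{2}$
$V = \frac{251}{36}$ ($V = 8 - \frac{-3 - 34}{-18 - 18} = 8 - - \frac{37}{-36} = 8 - \left(-37\right) \left(- \frac{1}{36}\right) = 8 - \frac{37}{36} = \frac{251}{36} \approx 6.9722$)
$V W{\left(\left(4 + 5\right) + 10 \right)} = \frac{251 \left(- 3 \left(\left(4 + 5\right) + 10\right)^{2}\right)}{36} = \frac{251 \left(- 3 \left(9 + 10\right)^{2}\right)}{36} = \frac{251 \left(- 3 \cdot 19^{2}\right)}{36} = \frac{251 \left(\left(-3\right) 361\right)}{36} = \frac{251}{36} \left(-1083\right) = - \frac{90611}{12}$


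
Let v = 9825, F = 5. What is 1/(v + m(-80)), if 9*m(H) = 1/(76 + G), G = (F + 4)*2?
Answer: 846/8311951 ≈ 0.00010178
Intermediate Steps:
G = 18 (G = (5 + 4)*2 = 9*2 = 18)
m(H) = 1/846 (m(H) = 1/(9*(76 + 18)) = (⅑)/94 = (⅑)*(1/94) = 1/846)
1/(v + m(-80)) = 1/(9825 + 1/846) = 1/(8311951/846) = 846/8311951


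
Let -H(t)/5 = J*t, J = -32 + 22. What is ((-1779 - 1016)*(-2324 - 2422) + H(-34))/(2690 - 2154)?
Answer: 6631685/268 ≈ 24745.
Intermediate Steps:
J = -10
H(t) = 50*t (H(t) = -(-50)*t = 50*t)
((-1779 - 1016)*(-2324 - 2422) + H(-34))/(2690 - 2154) = ((-1779 - 1016)*(-2324 - 2422) + 50*(-34))/(2690 - 2154) = (-2795*(-4746) - 1700)/536 = (13265070 - 1700)*(1/536) = 13263370*(1/536) = 6631685/268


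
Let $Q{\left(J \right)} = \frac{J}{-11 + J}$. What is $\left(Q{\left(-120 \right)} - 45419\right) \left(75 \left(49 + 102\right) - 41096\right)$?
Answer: $\frac{177130572899}{131} \approx 1.3521 \cdot 10^{9}$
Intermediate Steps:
$\left(Q{\left(-120 \right)} - 45419\right) \left(75 \left(49 + 102\right) - 41096\right) = \left(- \frac{120}{-11 - 120} - 45419\right) \left(75 \left(49 + 102\right) - 41096\right) = \left(- \frac{120}{-131} - 45419\right) \left(75 \cdot 151 - 41096\right) = \left(\left(-120\right) \left(- \frac{1}{131}\right) - 45419\right) \left(11325 - 41096\right) = \left(\frac{120}{131} - 45419\right) \left(-29771\right) = \left(- \frac{5949769}{131}\right) \left(-29771\right) = \frac{177130572899}{131}$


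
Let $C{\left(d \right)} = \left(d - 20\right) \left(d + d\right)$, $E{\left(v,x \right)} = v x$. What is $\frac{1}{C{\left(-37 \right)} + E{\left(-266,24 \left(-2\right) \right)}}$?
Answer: $\frac{1}{16986} \approx 5.8872 \cdot 10^{-5}$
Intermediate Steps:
$C{\left(d \right)} = 2 d \left(-20 + d\right)$ ($C{\left(d \right)} = \left(-20 + d\right) 2 d = 2 d \left(-20 + d\right)$)
$\frac{1}{C{\left(-37 \right)} + E{\left(-266,24 \left(-2\right) \right)}} = \frac{1}{2 \left(-37\right) \left(-20 - 37\right) - 266 \cdot 24 \left(-2\right)} = \frac{1}{2 \left(-37\right) \left(-57\right) - -12768} = \frac{1}{4218 + 12768} = \frac{1}{16986}$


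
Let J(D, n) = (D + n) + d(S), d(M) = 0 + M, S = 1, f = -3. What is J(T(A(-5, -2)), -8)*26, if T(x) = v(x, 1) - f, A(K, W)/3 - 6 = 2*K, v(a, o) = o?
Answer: -78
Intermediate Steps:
A(K, W) = 18 + 6*K (A(K, W) = 18 + 3*(2*K) = 18 + 6*K)
T(x) = 4 (T(x) = 1 - 1*(-3) = 1 + 3 = 4)
d(M) = M
J(D, n) = 1 + D + n (J(D, n) = (D + n) + 1 = 1 + D + n)
J(T(A(-5, -2)), -8)*26 = (1 + 4 - 8)*26 = -3*26 = -78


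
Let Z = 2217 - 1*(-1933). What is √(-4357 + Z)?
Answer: 3*I*√23 ≈ 14.387*I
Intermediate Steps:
Z = 4150 (Z = 2217 + 1933 = 4150)
√(-4357 + Z) = √(-4357 + 4150) = √(-207) = 3*I*√23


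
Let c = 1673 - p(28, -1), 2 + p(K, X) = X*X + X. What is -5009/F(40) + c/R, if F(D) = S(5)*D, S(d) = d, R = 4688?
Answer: -2893399/117200 ≈ -24.688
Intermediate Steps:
p(K, X) = -2 + X + X² (p(K, X) = -2 + (X*X + X) = -2 + (X² + X) = -2 + (X + X²) = -2 + X + X²)
c = 1675 (c = 1673 - (-2 - 1 + (-1)²) = 1673 - (-2 - 1 + 1) = 1673 - 1*(-2) = 1673 + 2 = 1675)
F(D) = 5*D
-5009/F(40) + c/R = -5009/(5*40) + 1675/4688 = -5009/200 + 1675*(1/4688) = -5009*1/200 + 1675/4688 = -5009/200 + 1675/4688 = -2893399/117200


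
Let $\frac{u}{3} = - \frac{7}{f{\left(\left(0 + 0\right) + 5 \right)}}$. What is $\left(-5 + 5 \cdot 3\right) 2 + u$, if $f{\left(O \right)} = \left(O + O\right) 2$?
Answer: $\frac{379}{20} \approx 18.95$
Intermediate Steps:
$f{\left(O \right)} = 4 O$ ($f{\left(O \right)} = 2 O 2 = 4 O$)
$u = - \frac{21}{20}$ ($u = 3 \left(- \frac{7}{4 \left(\left(0 + 0\right) + 5\right)}\right) = 3 \left(- \frac{7}{4 \left(0 + 5\right)}\right) = 3 \left(- \frac{7}{4 \cdot 5}\right) = 3 \left(- \frac{7}{20}\right) = - \frac{21}{20} \approx -1.05$)
$\left(-5 + 5 \cdot 3\right) 2 + u = \left(-5 + 5 \cdot 3\right) 2 - \frac{21}{20} = \left(-5 + 15\right) 2 - \frac{21}{20} = 10 \cdot 2 - \frac{21}{20} = 20 - \frac{21}{20} = \frac{379}{20}$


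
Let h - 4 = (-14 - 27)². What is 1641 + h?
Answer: 3326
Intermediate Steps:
h = 1685 (h = 4 + (-14 - 27)² = 4 + (-41)² = 4 + 1681 = 1685)
1641 + h = 1641 + 1685 = 3326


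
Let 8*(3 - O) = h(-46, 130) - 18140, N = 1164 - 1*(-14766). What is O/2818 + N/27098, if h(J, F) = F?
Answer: 211952813/152724328 ≈ 1.3878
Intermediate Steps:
N = 15930 (N = 1164 + 14766 = 15930)
O = 9017/4 (O = 3 - (130 - 18140)/8 = 3 - 1/8*(-18010) = 3 + 9005/4 = 9017/4 ≈ 2254.3)
O/2818 + N/27098 = (9017/4)/2818 + 15930/27098 = (9017/4)*(1/2818) + 15930*(1/27098) = 9017/11272 + 7965/13549 = 211952813/152724328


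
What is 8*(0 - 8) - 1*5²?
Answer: -89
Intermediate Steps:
8*(0 - 8) - 1*5² = 8*(-8) - 1*25 = -64 - 25 = -89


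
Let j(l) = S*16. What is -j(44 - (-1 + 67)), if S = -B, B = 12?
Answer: 192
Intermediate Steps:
S = -12 (S = -1*12 = -12)
j(l) = -192 (j(l) = -12*16 = -192)
-j(44 - (-1 + 67)) = -1*(-192) = 192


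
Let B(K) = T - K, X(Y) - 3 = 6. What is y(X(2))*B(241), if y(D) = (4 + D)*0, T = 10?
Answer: 0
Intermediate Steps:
X(Y) = 9 (X(Y) = 3 + 6 = 9)
y(D) = 0
B(K) = 10 - K
y(X(2))*B(241) = 0*(10 - 1*241) = 0*(10 - 241) = 0*(-231) = 0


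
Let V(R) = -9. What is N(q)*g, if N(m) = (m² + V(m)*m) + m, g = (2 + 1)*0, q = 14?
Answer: 0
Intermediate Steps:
g = 0 (g = 3*0 = 0)
N(m) = m² - 8*m (N(m) = (m² - 9*m) + m = m² - 8*m)
N(q)*g = (14*(-8 + 14))*0 = (14*6)*0 = 84*0 = 0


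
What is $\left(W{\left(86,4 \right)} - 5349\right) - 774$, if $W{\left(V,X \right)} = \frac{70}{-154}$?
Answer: $- \frac{67358}{11} \approx -6123.5$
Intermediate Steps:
$W{\left(V,X \right)} = - \frac{5}{11}$ ($W{\left(V,X \right)} = 70 \left(- \frac{1}{154}\right) = - \frac{5}{11}$)
$\left(W{\left(86,4 \right)} - 5349\right) - 774 = \left(- \frac{5}{11} - 5349\right) - 774 = - \frac{58844}{11} - 774 = - \frac{67358}{11}$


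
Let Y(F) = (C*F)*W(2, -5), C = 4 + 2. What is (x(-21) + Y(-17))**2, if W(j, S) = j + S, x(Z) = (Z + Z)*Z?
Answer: 1411344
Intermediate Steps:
x(Z) = 2*Z**2 (x(Z) = (2*Z)*Z = 2*Z**2)
C = 6
W(j, S) = S + j
Y(F) = -18*F (Y(F) = (6*F)*(-5 + 2) = (6*F)*(-3) = -18*F)
(x(-21) + Y(-17))**2 = (2*(-21)**2 - 18*(-17))**2 = (2*441 + 306)**2 = (882 + 306)**2 = 1188**2 = 1411344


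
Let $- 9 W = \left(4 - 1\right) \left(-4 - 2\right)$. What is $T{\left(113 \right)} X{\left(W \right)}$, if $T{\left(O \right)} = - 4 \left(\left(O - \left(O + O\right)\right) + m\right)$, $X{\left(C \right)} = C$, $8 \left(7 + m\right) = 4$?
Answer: $956$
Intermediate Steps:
$m = - \frac{13}{2}$ ($m = -7 + \frac{1}{8} \cdot 4 = -7 + \frac{1}{2} = - \frac{13}{2} \approx -6.5$)
$W = 2$ ($W = - \frac{\left(4 - 1\right) \left(-4 - 2\right)}{9} = - \frac{3 \left(-6\right)}{9} = \left(- \frac{1}{9}\right) \left(-18\right) = 2$)
$T{\left(O \right)} = 26 + 4 O$ ($T{\left(O \right)} = - 4 \left(\left(O - \left(O + O\right)\right) - \frac{13}{2}\right) = - 4 \left(\left(O - 2 O\right) - \frac{13}{2}\right) = - 4 \left(- O - \frac{13}{2}\right) = - 4 \left(- \frac{13}{2} - O\right) = 26 + 4 O$)
$T{\left(113 \right)} X{\left(W \right)} = \left(26 + 4 \cdot 113\right) 2 = \left(26 + 452\right) 2 = 478 \cdot 2 = 956$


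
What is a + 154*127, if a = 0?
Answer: 19558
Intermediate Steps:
a + 154*127 = 0 + 154*127 = 0 + 19558 = 19558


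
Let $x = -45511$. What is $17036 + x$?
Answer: $-28475$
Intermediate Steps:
$17036 + x = 17036 - 45511 = -28475$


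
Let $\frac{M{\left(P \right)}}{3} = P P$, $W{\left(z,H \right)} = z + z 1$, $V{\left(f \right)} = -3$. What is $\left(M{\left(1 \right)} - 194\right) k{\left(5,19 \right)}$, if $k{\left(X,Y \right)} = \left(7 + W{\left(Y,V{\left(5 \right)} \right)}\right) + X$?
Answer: $-9550$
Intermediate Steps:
$W{\left(z,H \right)} = 2 z$ ($W{\left(z,H \right)} = z + z = 2 z$)
$M{\left(P \right)} = 3 P^{2}$ ($M{\left(P \right)} = 3 P P = 3 P^{2}$)
$k{\left(X,Y \right)} = 7 + X + 2 Y$ ($k{\left(X,Y \right)} = \left(7 + 2 Y\right) + X = 7 + X + 2 Y$)
$\left(M{\left(1 \right)} - 194\right) k{\left(5,19 \right)} = \left(3 \cdot 1^{2} - 194\right) \left(7 + 5 + 2 \cdot 19\right) = \left(3 \cdot 1 - 194\right) \left(7 + 5 + 38\right) = \left(3 - 194\right) 50 = \left(-191\right) 50 = -9550$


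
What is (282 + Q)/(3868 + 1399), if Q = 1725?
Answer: 2007/5267 ≈ 0.38105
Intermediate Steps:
(282 + Q)/(3868 + 1399) = (282 + 1725)/(3868 + 1399) = 2007/5267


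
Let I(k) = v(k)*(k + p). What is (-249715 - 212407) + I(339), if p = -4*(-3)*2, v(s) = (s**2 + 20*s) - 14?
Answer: 43710259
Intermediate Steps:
v(s) = -14 + s**2 + 20*s
p = 24 (p = 12*2 = 24)
I(k) = (24 + k)*(-14 + k**2 + 20*k) (I(k) = (-14 + k**2 + 20*k)*(k + 24) = (-14 + k**2 + 20*k)*(24 + k) = (24 + k)*(-14 + k**2 + 20*k))
(-249715 - 212407) + I(339) = (-249715 - 212407) + (24 + 339)*(-14 + 339**2 + 20*339) = -462122 + 363*(-14 + 114921 + 6780) = -462122 + 363*121687 = -462122 + 44172381 = 43710259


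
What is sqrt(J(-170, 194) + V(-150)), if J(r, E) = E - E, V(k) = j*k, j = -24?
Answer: 60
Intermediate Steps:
V(k) = -24*k
J(r, E) = 0
sqrt(J(-170, 194) + V(-150)) = sqrt(0 - 24*(-150)) = sqrt(0 + 3600) = sqrt(3600) = 60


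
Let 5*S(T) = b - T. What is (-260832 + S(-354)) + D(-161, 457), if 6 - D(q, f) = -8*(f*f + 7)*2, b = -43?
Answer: 15404661/5 ≈ 3.0809e+6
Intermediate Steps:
S(T) = -43/5 - T/5 (S(T) = (-43 - T)/5 = -43/5 - T/5)
D(q, f) = 118 + 16*f² (D(q, f) = 6 - (-8*(f*f + 7))*2 = 6 - (-8*(f² + 7))*2 = 6 - (-8*(7 + f²))*2 = 6 - (-56 - 8*f²)*2 = 6 - (-112 - 16*f²) = 6 + (112 + 16*f²) = 118 + 16*f²)
(-260832 + S(-354)) + D(-161, 457) = (-260832 + (-43/5 - ⅕*(-354))) + (118 + 16*457²) = (-260832 + (-43/5 + 354/5)) + (118 + 16*208849) = (-260832 + 311/5) + (118 + 3341584) = -1303849/5 + 3341702 = 15404661/5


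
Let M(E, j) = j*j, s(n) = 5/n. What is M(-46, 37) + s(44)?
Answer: 60241/44 ≈ 1369.1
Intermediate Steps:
M(E, j) = j²
M(-46, 37) + s(44) = 37² + 5/44 = 1369 + 5*(1/44) = 1369 + 5/44 = 60241/44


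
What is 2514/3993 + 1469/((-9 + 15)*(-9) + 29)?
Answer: -1934289/33275 ≈ -58.130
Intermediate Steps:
2514/3993 + 1469/((-9 + 15)*(-9) + 29) = 2514*(1/3993) + 1469/(6*(-9) + 29) = 838/1331 + 1469/(-54 + 29) = 838/1331 + 1469/(-25) = 838/1331 + 1469*(-1/25) = 838/1331 - 1469/25 = -1934289/33275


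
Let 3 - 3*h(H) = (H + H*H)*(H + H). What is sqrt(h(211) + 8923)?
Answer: 2*I*sqrt(14137599)/3 ≈ 2506.7*I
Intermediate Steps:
h(H) = 1 - 2*H*(H + H**2)/3 (h(H) = 1 - (H + H*H)*(H + H)/3 = 1 - (H + H**2)*2*H/3 = 1 - 2*H*(H + H**2)/3)
sqrt(h(211) + 8923) = sqrt((1 - 2/3*211**2 - 2/3*211**3) + 8923) = sqrt((1 - 2/3*44521 - 2/3*9393931) + 8923) = sqrt((1 - 89042/3 - 18787862/3) + 8923) = sqrt(-18876901/3 + 8923) = sqrt(-18850132/3) = 2*I*sqrt(14137599)/3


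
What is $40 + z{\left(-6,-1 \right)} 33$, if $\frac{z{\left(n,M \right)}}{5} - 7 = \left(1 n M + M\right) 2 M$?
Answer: $-455$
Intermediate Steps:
$z{\left(n,M \right)} = 35 + 5 M \left(2 M + 2 M n\right)$ ($z{\left(n,M \right)} = 35 + 5 \left(1 n M + M\right) 2 M = 35 + 5 \left(n M + M\right) 2 M = 35 + 5 \left(M n + M\right) 2 M = 35 + 5 \left(M + M n\right) 2 M = 35 + 5 \left(2 M + 2 M n\right) M = 35 + 5 M \left(2 M + 2 M n\right)$)
$40 + z{\left(-6,-1 \right)} 33 = 40 + \left(35 + 10 \left(-1\right)^{2} + 10 \left(-6\right) \left(-1\right)^{2}\right) 33 = 40 + \left(35 + 10 \cdot 1 + 10 \left(-6\right) 1\right) 33 = 40 + \left(35 + 10 - 60\right) 33 = 40 - 495 = -455$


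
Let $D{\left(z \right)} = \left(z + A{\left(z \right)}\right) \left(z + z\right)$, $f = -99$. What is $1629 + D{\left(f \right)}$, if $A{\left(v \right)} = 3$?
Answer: $20637$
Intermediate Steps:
$D{\left(z \right)} = 2 z \left(3 + z\right)$ ($D{\left(z \right)} = \left(z + 3\right) \left(z + z\right) = \left(3 + z\right) 2 z = 2 z \left(3 + z\right)$)
$1629 + D{\left(f \right)} = 1629 + 2 \left(-99\right) \left(3 - 99\right) = 1629 + 2 \left(-99\right) \left(-96\right) = 1629 + 19008 = 20637$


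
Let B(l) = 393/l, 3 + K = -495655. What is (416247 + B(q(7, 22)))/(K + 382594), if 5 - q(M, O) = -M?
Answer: -1665119/452256 ≈ -3.6818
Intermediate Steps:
K = -495658 (K = -3 - 495655 = -495658)
q(M, O) = 5 + M (q(M, O) = 5 - (-1)*M = 5 + M)
(416247 + B(q(7, 22)))/(K + 382594) = (416247 + 393/(5 + 7))/(-495658 + 382594) = (416247 + 393/12)/(-113064) = (416247 + 393*(1/12))*(-1/113064) = (416247 + 131/4)*(-1/113064) = (1665119/4)*(-1/113064) = -1665119/452256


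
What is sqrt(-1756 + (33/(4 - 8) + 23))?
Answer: I*sqrt(6965)/2 ≈ 41.728*I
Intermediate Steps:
sqrt(-1756 + (33/(4 - 8) + 23)) = sqrt(-1756 + (33/(-4) + 23)) = sqrt(-1756 + (-1/4*33 + 23)) = sqrt(-1756 + (-33/4 + 23)) = sqrt(-1756 + 59/4) = sqrt(-6965/4) = I*sqrt(6965)/2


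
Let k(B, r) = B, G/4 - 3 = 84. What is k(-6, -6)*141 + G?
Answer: -498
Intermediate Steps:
G = 348 (G = 12 + 4*84 = 12 + 336 = 348)
k(-6, -6)*141 + G = -6*141 + 348 = -846 + 348 = -498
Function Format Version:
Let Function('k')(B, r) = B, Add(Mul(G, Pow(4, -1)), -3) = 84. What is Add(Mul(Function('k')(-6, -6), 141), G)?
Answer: -498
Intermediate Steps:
G = 348 (G = Add(12, Mul(4, 84)) = Add(12, 336) = 348)
Add(Mul(Function('k')(-6, -6), 141), G) = Add(Mul(-6, 141), 348) = Add(-846, 348) = -498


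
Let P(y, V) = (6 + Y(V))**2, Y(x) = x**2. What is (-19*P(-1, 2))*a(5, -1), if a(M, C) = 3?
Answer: -5700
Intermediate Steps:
P(y, V) = (6 + V**2)**2
(-19*P(-1, 2))*a(5, -1) = -19*(6 + 2**2)**2*3 = -19*(6 + 4)**2*3 = -19*10**2*3 = -19*100*3 = -1900*3 = -5700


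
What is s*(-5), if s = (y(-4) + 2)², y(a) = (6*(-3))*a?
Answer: -27380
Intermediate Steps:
y(a) = -18*a
s = 5476 (s = (-18*(-4) + 2)² = (72 + 2)² = 74² = 5476)
s*(-5) = 5476*(-5) = -27380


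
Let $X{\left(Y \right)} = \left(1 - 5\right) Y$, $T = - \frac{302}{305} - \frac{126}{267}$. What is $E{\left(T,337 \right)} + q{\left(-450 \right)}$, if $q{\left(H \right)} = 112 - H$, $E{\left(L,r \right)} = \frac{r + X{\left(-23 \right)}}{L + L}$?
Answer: $\frac{2996737}{7216} \approx 415.29$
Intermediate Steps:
$T = - \frac{39688}{27145}$ ($T = \left(-302\right) \frac{1}{305} - \frac{42}{89} = - \frac{302}{305} - \frac{42}{89} = - \frac{39688}{27145} \approx -1.4621$)
$X{\left(Y \right)} = - 4 Y$
$E{\left(L,r \right)} = \frac{92 + r}{2 L}$ ($E{\left(L,r \right)} = \frac{r - -92}{L + L} = \frac{r + 92}{2 L} = \left(92 + r\right) \frac{1}{2 L} = \frac{92 + r}{2 L}$)
$E{\left(T,337 \right)} + q{\left(-450 \right)} = \frac{92 + 337}{2 \left(- \frac{39688}{27145}\right)} + \left(112 - -450\right) = \frac{1}{2} \left(- \frac{27145}{39688}\right) 429 + \left(112 + 450\right) = - \frac{1058655}{7216} + 562 = \frac{2996737}{7216}$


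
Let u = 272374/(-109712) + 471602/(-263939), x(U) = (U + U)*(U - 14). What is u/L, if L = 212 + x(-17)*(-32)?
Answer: 2943583805/23107905903264 ≈ 0.00012738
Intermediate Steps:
x(U) = 2*U*(-14 + U) (x(U) = (2*U)*(-14 + U) = 2*U*(-14 + U))
u = -61815259905/14478637784 (u = 272374*(-1/109712) + 471602*(-1/263939) = -136187/54856 - 471602/263939 = -61815259905/14478637784 ≈ -4.2694)
L = -33516 (L = 212 + (2*(-17)*(-14 - 17))*(-32) = 212 + (2*(-17)*(-31))*(-32) = 212 + 1054*(-32) = 212 - 33728 = -33516)
u/L = -61815259905/14478637784/(-33516) = -61815259905/14478637784*(-1/33516) = 2943583805/23107905903264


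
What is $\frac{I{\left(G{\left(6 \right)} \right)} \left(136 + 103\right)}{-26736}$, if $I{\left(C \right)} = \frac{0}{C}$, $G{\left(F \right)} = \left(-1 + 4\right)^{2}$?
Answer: $0$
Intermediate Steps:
$G{\left(F \right)} = 9$ ($G{\left(F \right)} = 3^{2} = 9$)
$I{\left(C \right)} = 0$
$\frac{I{\left(G{\left(6 \right)} \right)} \left(136 + 103\right)}{-26736} = \frac{0 \left(136 + 103\right)}{-26736} = 0 \cdot 239 \left(- \frac{1}{26736}\right) = 0 \left(- \frac{1}{26736}\right) = 0$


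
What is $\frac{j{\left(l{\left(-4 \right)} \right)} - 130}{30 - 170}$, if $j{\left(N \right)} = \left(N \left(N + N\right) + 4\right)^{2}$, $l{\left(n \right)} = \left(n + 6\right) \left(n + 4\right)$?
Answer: $\frac{57}{70} \approx 0.81429$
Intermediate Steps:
$l{\left(n \right)} = \left(4 + n\right) \left(6 + n\right)$ ($l{\left(n \right)} = \left(6 + n\right) \left(4 + n\right) = \left(4 + n\right) \left(6 + n\right)$)
$j{\left(N \right)} = \left(4 + 2 N^{2}\right)^{2}$ ($j{\left(N \right)} = \left(N 2 N + 4\right)^{2} = \left(2 N^{2} + 4\right)^{2} = \left(4 + 2 N^{2}\right)^{2}$)
$\frac{j{\left(l{\left(-4 \right)} \right)} - 130}{30 - 170} = \frac{4 \left(2 + \left(24 + \left(-4\right)^{2} + 10 \left(-4\right)\right)^{2}\right)^{2} - 130}{30 - 170} = \frac{4 \left(2 + \left(24 + 16 - 40\right)^{2}\right)^{2} - 130}{-140} = \left(4 \left(2 + 0^{2}\right)^{2} - 130\right) \left(- \frac{1}{140}\right) = \left(4 \left(2 + 0\right)^{2} - 130\right) \left(- \frac{1}{140}\right) = \left(4 \cdot 2^{2} - 130\right) \left(- \frac{1}{140}\right) = \left(4 \cdot 4 - 130\right) \left(- \frac{1}{140}\right) = \left(16 - 130\right) \left(- \frac{1}{140}\right) = \left(-114\right) \left(- \frac{1}{140}\right) = \frac{57}{70}$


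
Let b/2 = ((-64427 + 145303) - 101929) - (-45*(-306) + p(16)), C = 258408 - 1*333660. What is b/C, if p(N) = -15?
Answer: 17404/18813 ≈ 0.92511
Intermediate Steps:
C = -75252 (C = 258408 - 333660 = -75252)
b = -69616 (b = 2*(((-64427 + 145303) - 101929) - (-45*(-306) - 15)) = 2*((80876 - 101929) - (13770 - 15)) = 2*(-21053 - 1*13755) = 2*(-21053 - 13755) = 2*(-34808) = -69616)
b/C = -69616/(-75252) = -69616*(-1/75252) = 17404/18813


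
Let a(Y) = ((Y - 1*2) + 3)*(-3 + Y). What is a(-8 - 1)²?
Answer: 9216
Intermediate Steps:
a(Y) = (1 + Y)*(-3 + Y) (a(Y) = ((Y - 2) + 3)*(-3 + Y) = ((-2 + Y) + 3)*(-3 + Y) = (1 + Y)*(-3 + Y))
a(-8 - 1)² = (-3 + (-8 - 1)² - 2*(-8 - 1))² = (-3 + (-9)² - 2*(-9))² = (-3 + 81 + 18)² = 96² = 9216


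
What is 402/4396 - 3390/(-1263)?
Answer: 2568361/925358 ≈ 2.7755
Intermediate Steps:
402/4396 - 3390/(-1263) = 402*(1/4396) - 3390*(-1/1263) = 201/2198 + 1130/421 = 2568361/925358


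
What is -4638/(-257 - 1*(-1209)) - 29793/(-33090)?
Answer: -10425707/2625140 ≈ -3.9715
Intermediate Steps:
-4638/(-257 - 1*(-1209)) - 29793/(-33090) = -4638/(-257 + 1209) - 29793*(-1/33090) = -4638/952 + 9931/11030 = -4638*1/952 + 9931/11030 = -2319/476 + 9931/11030 = -10425707/2625140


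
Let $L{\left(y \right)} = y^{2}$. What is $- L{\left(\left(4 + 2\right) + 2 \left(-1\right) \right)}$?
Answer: $-16$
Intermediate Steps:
$- L{\left(\left(4 + 2\right) + 2 \left(-1\right) \right)} = - \left(\left(4 + 2\right) + 2 \left(-1\right)\right)^{2} = - \left(6 - 2\right)^{2} = - 4^{2} = \left(-1\right) 16 = -16$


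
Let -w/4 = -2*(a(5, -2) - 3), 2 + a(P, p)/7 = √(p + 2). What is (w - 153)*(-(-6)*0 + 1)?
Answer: -289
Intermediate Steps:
a(P, p) = -14 + 7*√(2 + p) (a(P, p) = -14 + 7*√(p + 2) = -14 + 7*√(2 + p))
w = -136 (w = -(-8)*((-14 + 7*√(2 - 2)) - 3) = -(-8)*((-14 + 7*√0) - 3) = -(-8)*((-14 + 7*0) - 3) = -(-8)*((-14 + 0) - 3) = -(-8)*(-14 - 3) = -(-8)*(-17) = -4*34 = -136)
(w - 153)*(-(-6)*0 + 1) = (-136 - 153)*(-(-6)*0 + 1) = -289*(-6*0 + 1) = -289*(0 + 1) = -289*1 = -289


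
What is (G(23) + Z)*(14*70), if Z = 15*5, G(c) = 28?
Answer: 100940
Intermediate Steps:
Z = 75
(G(23) + Z)*(14*70) = (28 + 75)*(14*70) = 103*980 = 100940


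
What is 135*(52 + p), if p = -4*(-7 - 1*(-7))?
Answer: 7020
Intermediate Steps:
p = 0 (p = -4*(-7 + 7) = -4*0 = 0)
135*(52 + p) = 135*(52 + 0) = 135*52 = 7020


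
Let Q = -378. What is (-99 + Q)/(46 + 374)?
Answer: -159/140 ≈ -1.1357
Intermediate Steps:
(-99 + Q)/(46 + 374) = (-99 - 378)/(46 + 374) = -477/420 = -477*1/420 = -159/140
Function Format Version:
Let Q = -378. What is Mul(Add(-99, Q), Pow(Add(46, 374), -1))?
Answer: Rational(-159, 140) ≈ -1.1357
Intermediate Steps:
Mul(Add(-99, Q), Pow(Add(46, 374), -1)) = Mul(Add(-99, -378), Pow(Add(46, 374), -1)) = Mul(-477, Pow(420, -1)) = Mul(-477, Rational(1, 420)) = Rational(-159, 140)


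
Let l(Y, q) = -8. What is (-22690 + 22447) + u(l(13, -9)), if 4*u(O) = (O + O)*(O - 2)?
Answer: -203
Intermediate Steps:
u(O) = O*(-2 + O)/2 (u(O) = ((O + O)*(O - 2))/4 = ((2*O)*(-2 + O))/4 = (2*O*(-2 + O))/4 = O*(-2 + O)/2)
(-22690 + 22447) + u(l(13, -9)) = (-22690 + 22447) + (1/2)*(-8)*(-2 - 8) = -243 + (1/2)*(-8)*(-10) = -243 + 40 = -203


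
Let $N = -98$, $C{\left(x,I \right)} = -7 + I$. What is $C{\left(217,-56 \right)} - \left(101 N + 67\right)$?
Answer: $9768$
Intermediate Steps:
$C{\left(217,-56 \right)} - \left(101 N + 67\right) = \left(-7 - 56\right) - \left(101 \left(-98\right) + 67\right) = -63 - \left(-9898 + 67\right) = -63 - -9831 = -63 + 9831 = 9768$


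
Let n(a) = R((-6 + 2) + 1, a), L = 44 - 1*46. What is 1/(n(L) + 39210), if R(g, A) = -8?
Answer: 1/39202 ≈ 2.5509e-5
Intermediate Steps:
L = -2 (L = 44 - 46 = -2)
n(a) = -8
1/(n(L) + 39210) = 1/(-8 + 39210) = 1/39202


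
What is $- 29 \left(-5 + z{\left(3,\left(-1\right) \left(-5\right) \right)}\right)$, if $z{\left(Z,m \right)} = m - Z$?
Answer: $87$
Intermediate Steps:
$- 29 \left(-5 + z{\left(3,\left(-1\right) \left(-5\right) \right)}\right) = - 29 \left(-5 - -2\right) = - 29 \left(-5 + \left(5 - 3\right)\right) = - 29 \left(-5 + 2\right) = \left(-29\right) \left(-3\right) = 87$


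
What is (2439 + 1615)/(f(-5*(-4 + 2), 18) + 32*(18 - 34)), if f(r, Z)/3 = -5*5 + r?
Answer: -4054/557 ≈ -7.2783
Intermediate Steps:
f(r, Z) = -75 + 3*r (f(r, Z) = 3*(-5*5 + r) = 3*(-25 + r) = -75 + 3*r)
(2439 + 1615)/(f(-5*(-4 + 2), 18) + 32*(18 - 34)) = (2439 + 1615)/((-75 + 3*(-5*(-4 + 2))) + 32*(18 - 34)) = 4054/((-75 + 3*(-5*(-2))) + 32*(-16)) = 4054/((-75 + 3*10) - 512) = 4054/((-75 + 30) - 512) = 4054/(-45 - 512) = 4054/(-557) = 4054*(-1/557) = -4054/557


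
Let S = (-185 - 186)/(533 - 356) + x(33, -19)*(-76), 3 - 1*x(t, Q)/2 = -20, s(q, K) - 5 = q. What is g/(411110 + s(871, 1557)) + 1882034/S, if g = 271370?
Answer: -68536380736219/127543243859 ≈ -537.36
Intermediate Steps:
s(q, K) = 5 + q
x(t, Q) = 46 (x(t, Q) = 6 - 2*(-20) = 6 + 40 = 46)
S = -619163/177 (S = (-185 - 186)/(533 - 356) + 46*(-76) = -371/177 - 3496 = -619163/177 ≈ -3498.1)
g/(411110 + s(871, 1557)) + 1882034/S = 271370/(411110 + (5 + 871)) + 1882034/(-619163/177) = 271370/(411110 + 876) + 1882034*(-177/619163) = 271370/411986 - 333120018/619163 = 271370*(1/411986) - 333120018/619163 = 135685/205993 - 333120018/619163 = -68536380736219/127543243859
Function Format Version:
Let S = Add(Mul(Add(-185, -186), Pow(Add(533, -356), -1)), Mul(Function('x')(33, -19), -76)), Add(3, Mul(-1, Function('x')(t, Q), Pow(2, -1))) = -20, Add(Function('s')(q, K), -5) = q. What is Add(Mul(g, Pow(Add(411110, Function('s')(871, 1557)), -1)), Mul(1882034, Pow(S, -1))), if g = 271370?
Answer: Rational(-68536380736219, 127543243859) ≈ -537.36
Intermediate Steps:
Function('s')(q, K) = Add(5, q)
Function('x')(t, Q) = 46 (Function('x')(t, Q) = Add(6, Mul(-2, -20)) = Add(6, 40) = 46)
S = Rational(-619163, 177) (S = Add(Mul(Add(-185, -186), Pow(Add(533, -356), -1)), Mul(46, -76)) = Add(Mul(-371, Pow(177, -1)), -3496) = Add(Mul(-371, Rational(1, 177)), -3496) = Add(Rational(-371, 177), -3496) = Rational(-619163, 177) ≈ -3498.1)
Add(Mul(g, Pow(Add(411110, Function('s')(871, 1557)), -1)), Mul(1882034, Pow(S, -1))) = Add(Mul(271370, Pow(Add(411110, Add(5, 871)), -1)), Mul(1882034, Pow(Rational(-619163, 177), -1))) = Add(Mul(271370, Pow(Add(411110, 876), -1)), Mul(1882034, Rational(-177, 619163))) = Add(Mul(271370, Pow(411986, -1)), Rational(-333120018, 619163)) = Add(Mul(271370, Rational(1, 411986)), Rational(-333120018, 619163)) = Add(Rational(135685, 205993), Rational(-333120018, 619163)) = Rational(-68536380736219, 127543243859)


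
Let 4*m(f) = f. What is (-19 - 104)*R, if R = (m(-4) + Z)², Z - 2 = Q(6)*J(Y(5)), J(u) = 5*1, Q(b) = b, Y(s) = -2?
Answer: -118203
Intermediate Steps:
m(f) = f/4
J(u) = 5
Z = 32 (Z = 2 + 6*5 = 2 + 30 = 32)
R = 961 (R = ((¼)*(-4) + 32)² = (-1 + 32)² = 31² = 961)
(-19 - 104)*R = (-19 - 104)*961 = -123*961 = -118203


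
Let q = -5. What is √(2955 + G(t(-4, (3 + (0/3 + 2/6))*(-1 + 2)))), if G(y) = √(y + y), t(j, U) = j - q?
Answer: √(2955 + √2) ≈ 54.373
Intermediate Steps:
t(j, U) = 5 + j (t(j, U) = j - 1*(-5) = j + 5 = 5 + j)
G(y) = √2*√y (G(y) = √(2*y) = √2*√y)
√(2955 + G(t(-4, (3 + (0/3 + 2/6))*(-1 + 2)))) = √(2955 + √2*√(5 - 4)) = √(2955 + √2*√1) = √(2955 + √2*1) = √(2955 + √2)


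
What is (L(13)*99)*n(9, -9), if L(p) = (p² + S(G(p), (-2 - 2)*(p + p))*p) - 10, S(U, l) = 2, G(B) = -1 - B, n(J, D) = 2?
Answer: 36630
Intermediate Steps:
L(p) = -10 + p² + 2*p (L(p) = (p² + 2*p) - 10 = -10 + p² + 2*p)
(L(13)*99)*n(9, -9) = ((-10 + 13² + 2*13)*99)*2 = ((-10 + 169 + 26)*99)*2 = (185*99)*2 = 18315*2 = 36630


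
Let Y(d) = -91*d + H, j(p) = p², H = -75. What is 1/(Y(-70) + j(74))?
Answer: 1/11771 ≈ 8.4955e-5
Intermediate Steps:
Y(d) = -75 - 91*d (Y(d) = -91*d - 75 = -75 - 91*d)
1/(Y(-70) + j(74)) = 1/((-75 - 91*(-70)) + 74²) = 1/((-75 + 6370) + 5476) = 1/(6295 + 5476) = 1/11771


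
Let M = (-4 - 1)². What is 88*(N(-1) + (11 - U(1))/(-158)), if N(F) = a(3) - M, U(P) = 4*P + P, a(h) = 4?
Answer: -146256/79 ≈ -1851.3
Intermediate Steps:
M = 25 (M = (-5)² = 25)
U(P) = 5*P
N(F) = -21 (N(F) = 4 - 1*25 = 4 - 25 = -21)
88*(N(-1) + (11 - U(1))/(-158)) = 88*(-21 + (11 - 5)/(-158)) = 88*(-21 + (11 - 1*5)*(-1/158)) = 88*(-21 + (11 - 5)*(-1/158)) = 88*(-21 + 6*(-1/158)) = 88*(-21 - 3/79) = 88*(-1662/79) = -146256/79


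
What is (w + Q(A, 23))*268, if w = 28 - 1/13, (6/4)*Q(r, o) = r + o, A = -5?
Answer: 139092/13 ≈ 10699.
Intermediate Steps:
Q(r, o) = 2*o/3 + 2*r/3 (Q(r, o) = 2*(r + o)/3 = 2*(o + r)/3 = 2*o/3 + 2*r/3)
w = 363/13 (w = 28 - 1*1/13 = 28 - 1/13 = 363/13 ≈ 27.923)
(w + Q(A, 23))*268 = (363/13 + ((⅔)*23 + (⅔)*(-5)))*268 = (363/13 + (46/3 - 10/3))*268 = (363/13 + 12)*268 = (519/13)*268 = 139092/13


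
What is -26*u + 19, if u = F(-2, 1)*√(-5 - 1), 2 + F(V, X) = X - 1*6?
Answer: 19 + 182*I*√6 ≈ 19.0 + 445.81*I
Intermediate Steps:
F(V, X) = -8 + X (F(V, X) = -2 + (X - 1*6) = -2 + (X - 6) = -2 + (-6 + X) = -8 + X)
u = -7*I*√6 (u = (-8 + 1)*√(-5 - 1) = -7*I*√6 ≈ -17.146*I)
-26*u + 19 = -(-182)*I*√6 + 19 = 182*I*√6 + 19 = 19 + 182*I*√6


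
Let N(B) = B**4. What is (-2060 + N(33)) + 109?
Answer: 1183970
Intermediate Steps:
(-2060 + N(33)) + 109 = (-2060 + 33**4) + 109 = (-2060 + 1185921) + 109 = 1183861 + 109 = 1183970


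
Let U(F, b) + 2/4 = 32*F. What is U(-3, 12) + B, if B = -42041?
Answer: -84275/2 ≈ -42138.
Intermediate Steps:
U(F, b) = -1/2 + 32*F
U(-3, 12) + B = (-1/2 + 32*(-3)) - 42041 = (-1/2 - 96) - 42041 = -193/2 - 42041 = -84275/2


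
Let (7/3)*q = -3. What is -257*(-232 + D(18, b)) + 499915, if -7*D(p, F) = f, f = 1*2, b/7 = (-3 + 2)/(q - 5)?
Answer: 3917287/7 ≈ 5.5961e+5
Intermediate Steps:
q = -9/7 (q = (3/7)*(-3) = -9/7 ≈ -1.2857)
b = 49/44 (b = 7*((-3 + 2)/(-9/7 - 5)) = 7*(-1/(-44/7)) = 7*(-1*(-7/44)) = 7*(7/44) = 49/44 ≈ 1.1136)
f = 2
D(p, F) = -2/7 (D(p, F) = -1/7*2 = -2/7)
-257*(-232 + D(18, b)) + 499915 = -257*(-232 - 2/7) + 499915 = -257*(-1626/7) + 499915 = 417882/7 + 499915 = 3917287/7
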